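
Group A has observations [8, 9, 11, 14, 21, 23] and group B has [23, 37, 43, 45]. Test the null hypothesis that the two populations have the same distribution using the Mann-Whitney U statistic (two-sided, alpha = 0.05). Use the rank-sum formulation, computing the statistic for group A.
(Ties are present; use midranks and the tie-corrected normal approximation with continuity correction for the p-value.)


Step 1: Combine and sort all 10 observations; assign midranks.
sorted (value, group): (8,X), (9,X), (11,X), (14,X), (21,X), (23,X), (23,Y), (37,Y), (43,Y), (45,Y)
ranks: 8->1, 9->2, 11->3, 14->4, 21->5, 23->6.5, 23->6.5, 37->8, 43->9, 45->10
Step 2: Rank sum for X: R1 = 1 + 2 + 3 + 4 + 5 + 6.5 = 21.5.
Step 3: U_X = R1 - n1(n1+1)/2 = 21.5 - 6*7/2 = 21.5 - 21 = 0.5.
       U_Y = n1*n2 - U_X = 24 - 0.5 = 23.5.
Step 4: Ties are present, so use the tie-corrected normal approximation (with continuity correction) for the p-value.
Step 5: p-value = 0.018655; compare to alpha = 0.05. reject H0.

U_X = 0.5, p = 0.018655, reject H0 at alpha = 0.05.


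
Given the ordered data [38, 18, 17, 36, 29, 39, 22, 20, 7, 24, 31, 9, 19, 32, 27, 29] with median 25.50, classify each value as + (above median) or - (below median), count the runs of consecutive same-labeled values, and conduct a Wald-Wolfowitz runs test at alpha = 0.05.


Step 1: Compute median = 25.50; label A = above, B = below.
Labels in order: ABBAAABBBBABBAAA  (n_A = 8, n_B = 8)
Step 2: Count runs R = 7.
Step 3: Under H0 (random ordering), E[R] = 2*n_A*n_B/(n_A+n_B) + 1 = 2*8*8/16 + 1 = 9.0000.
        Var[R] = 2*n_A*n_B*(2*n_A*n_B - n_A - n_B) / ((n_A+n_B)^2 * (n_A+n_B-1)) = 14336/3840 = 3.7333.
        SD[R] = 1.9322.
Step 4: Continuity-corrected z = (R + 0.5 - E[R]) / SD[R] = (7 + 0.5 - 9.0000) / 1.9322 = -0.7763.
Step 5: Two-sided p-value via normal approximation = 2*(1 - Phi(|z|)) = 0.437558.
Step 6: alpha = 0.05. fail to reject H0.

R = 7, z = -0.7763, p = 0.437558, fail to reject H0.


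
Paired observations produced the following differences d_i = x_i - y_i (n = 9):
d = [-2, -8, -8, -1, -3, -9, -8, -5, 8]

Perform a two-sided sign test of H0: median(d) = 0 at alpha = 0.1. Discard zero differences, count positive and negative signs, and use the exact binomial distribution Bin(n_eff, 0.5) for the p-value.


Step 1: Discard zero differences. Original n = 9; n_eff = number of nonzero differences = 9.
Nonzero differences (with sign): -2, -8, -8, -1, -3, -9, -8, -5, +8
Step 2: Count signs: positive = 1, negative = 8.
Step 3: Under H0: P(positive) = 0.5, so the number of positives S ~ Bin(9, 0.5).
Step 4: Two-sided exact p-value = sum of Bin(9,0.5) probabilities at or below the observed probability = 0.039062.
Step 5: alpha = 0.1. reject H0.

n_eff = 9, pos = 1, neg = 8, p = 0.039062, reject H0.


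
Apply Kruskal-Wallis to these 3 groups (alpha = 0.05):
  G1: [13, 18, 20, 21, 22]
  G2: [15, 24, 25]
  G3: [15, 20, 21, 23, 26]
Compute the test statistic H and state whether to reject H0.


Step 1: Combine all N = 13 observations and assign midranks.
sorted (value, group, rank): (13,G1,1), (15,G2,2.5), (15,G3,2.5), (18,G1,4), (20,G1,5.5), (20,G3,5.5), (21,G1,7.5), (21,G3,7.5), (22,G1,9), (23,G3,10), (24,G2,11), (25,G2,12), (26,G3,13)
Step 2: Sum ranks within each group.
R_1 = 27 (n_1 = 5)
R_2 = 25.5 (n_2 = 3)
R_3 = 38.5 (n_3 = 5)
Step 3: H = 12/(N(N+1)) * sum(R_i^2/n_i) - 3(N+1)
     = 12/(13*14) * (27^2/5 + 25.5^2/3 + 38.5^2/5) - 3*14
     = 0.065934 * 659 - 42
     = 1.450549.
Step 4: Ties present; correction factor C = 1 - 18/(13^3 - 13) = 0.991758. Corrected H = 1.450549 / 0.991758 = 1.462604.
Step 5: Under H0, H ~ chi^2(2); p-value = 0.481282.
Step 6: alpha = 0.05. fail to reject H0.

H = 1.4626, df = 2, p = 0.481282, fail to reject H0.


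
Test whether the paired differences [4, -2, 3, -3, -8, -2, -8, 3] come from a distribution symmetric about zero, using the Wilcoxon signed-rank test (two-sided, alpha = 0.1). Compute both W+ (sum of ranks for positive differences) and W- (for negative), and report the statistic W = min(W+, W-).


Step 1: Drop any zero differences (none here) and take |d_i|.
|d| = [4, 2, 3, 3, 8, 2, 8, 3]
Step 2: Midrank |d_i| (ties get averaged ranks).
ranks: |4|->6, |2|->1.5, |3|->4, |3|->4, |8|->7.5, |2|->1.5, |8|->7.5, |3|->4
Step 3: Attach original signs; sum ranks with positive sign and with negative sign.
W+ = 6 + 4 + 4 = 14
W- = 1.5 + 4 + 7.5 + 1.5 + 7.5 = 22
(Check: W+ + W- = 36 should equal n(n+1)/2 = 36.)
Step 4: Test statistic W = min(W+, W-) = 14.
Step 5: Ties in |d|, so use the tie-corrected normal approximation.
        E[W] = n(n+1)/4 = 8*9/4 = 18.
        Tie groups: |d|=2 (t=2), |d|=3 (t=3), |d|=8 (t=2); sum(t^3 - t) = 36.
        Var[W] = n(n+1)(2n+1)/24 - sum(t^3-t)/48 = 1224/24 - 36/48 = 50.25.
        z = (W - E[W]) / sqrt(Var[W]) = (14 - 18) / 7.0887 = -0.5643.
        Two-sided p = 2*Phi(z) = 0.572566.
Step 6: alpha = 0.1. fail to reject H0.

W+ = 14, W- = 22, W = min = 14, p = 0.572566, fail to reject H0.


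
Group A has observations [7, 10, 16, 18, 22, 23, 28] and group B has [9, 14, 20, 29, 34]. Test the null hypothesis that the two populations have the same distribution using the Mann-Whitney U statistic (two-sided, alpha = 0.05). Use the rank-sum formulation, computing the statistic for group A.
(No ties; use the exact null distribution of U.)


Step 1: Combine and sort all 12 observations; assign midranks.
sorted (value, group): (7,X), (9,Y), (10,X), (14,Y), (16,X), (18,X), (20,Y), (22,X), (23,X), (28,X), (29,Y), (34,Y)
ranks: 7->1, 9->2, 10->3, 14->4, 16->5, 18->6, 20->7, 22->8, 23->9, 28->10, 29->11, 34->12
Step 2: Rank sum for X: R1 = 1 + 3 + 5 + 6 + 8 + 9 + 10 = 42.
Step 3: U_X = R1 - n1(n1+1)/2 = 42 - 7*8/2 = 42 - 28 = 14.
       U_Y = n1*n2 - U_X = 35 - 14 = 21.
Step 4: No ties, so the exact null distribution of U (based on enumerating the C(12,7) = 792 equally likely rank assignments) gives the two-sided p-value.
Step 5: p-value = 0.638889; compare to alpha = 0.05. fail to reject H0.

U_X = 14, p = 0.638889, fail to reject H0 at alpha = 0.05.


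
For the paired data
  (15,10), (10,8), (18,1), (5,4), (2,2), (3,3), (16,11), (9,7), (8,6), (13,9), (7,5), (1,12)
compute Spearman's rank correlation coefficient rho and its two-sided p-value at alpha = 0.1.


Step 1: Rank x and y separately (midranks; no ties here).
rank(x): 15->10, 10->8, 18->12, 5->4, 2->2, 3->3, 16->11, 9->7, 8->6, 13->9, 7->5, 1->1
rank(y): 10->10, 8->8, 1->1, 4->4, 2->2, 3->3, 11->11, 7->7, 6->6, 9->9, 5->5, 12->12
Step 2: d_i = R_x(i) - R_y(i); compute d_i^2.
  (10-10)^2=0, (8-8)^2=0, (12-1)^2=121, (4-4)^2=0, (2-2)^2=0, (3-3)^2=0, (11-11)^2=0, (7-7)^2=0, (6-6)^2=0, (9-9)^2=0, (5-5)^2=0, (1-12)^2=121
sum(d^2) = 242.
Step 3: rho = 1 - 6*242 / (12*(12^2 - 1)) = 1 - 1452/1716 = 0.153846.
Step 4: Under H0, t = rho * sqrt((n-2)/(1-rho^2)) = 0.4924 ~ t(10).
Step 5: Two-sided p-value from the t-distribution with 10 df = 0.633091.
Step 6: alpha = 0.1. fail to reject H0.

rho = 0.1538, p = 0.633091, fail to reject H0 at alpha = 0.1.


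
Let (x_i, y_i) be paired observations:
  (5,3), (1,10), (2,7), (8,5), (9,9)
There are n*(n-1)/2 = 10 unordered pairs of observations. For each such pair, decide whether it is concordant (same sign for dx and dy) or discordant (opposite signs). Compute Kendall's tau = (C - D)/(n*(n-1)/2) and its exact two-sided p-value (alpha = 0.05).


Step 1: Enumerate the 10 unordered pairs (i,j) with i<j and classify each by sign(x_j-x_i) * sign(y_j-y_i).
  (1,2):dx=-4,dy=+7->D; (1,3):dx=-3,dy=+4->D; (1,4):dx=+3,dy=+2->C; (1,5):dx=+4,dy=+6->C
  (2,3):dx=+1,dy=-3->D; (2,4):dx=+7,dy=-5->D; (2,5):dx=+8,dy=-1->D; (3,4):dx=+6,dy=-2->D
  (3,5):dx=+7,dy=+2->C; (4,5):dx=+1,dy=+4->C
Step 2: C = 4, D = 6, total pairs = 10.
Step 3: tau = (C - D)/(n(n-1)/2) = (4 - 6)/10 = -0.200000.
Step 4: Exact two-sided p-value (enumerate n! = 120 permutations of y under H0): p = 0.816667.
Step 5: alpha = 0.05. fail to reject H0.

tau_b = -0.2000 (C=4, D=6), p = 0.816667, fail to reject H0.


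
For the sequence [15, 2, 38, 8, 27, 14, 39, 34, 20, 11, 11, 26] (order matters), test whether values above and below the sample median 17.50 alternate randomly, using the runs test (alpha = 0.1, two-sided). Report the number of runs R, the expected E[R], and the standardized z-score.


Step 1: Compute median = 17.50; label A = above, B = below.
Labels in order: BBABABAAABBA  (n_A = 6, n_B = 6)
Step 2: Count runs R = 8.
Step 3: Under H0 (random ordering), E[R] = 2*n_A*n_B/(n_A+n_B) + 1 = 2*6*6/12 + 1 = 7.0000.
        Var[R] = 2*n_A*n_B*(2*n_A*n_B - n_A - n_B) / ((n_A+n_B)^2 * (n_A+n_B-1)) = 4320/1584 = 2.7273.
        SD[R] = 1.6514.
Step 4: Continuity-corrected z = (R - 0.5 - E[R]) / SD[R] = (8 - 0.5 - 7.0000) / 1.6514 = 0.3028.
Step 5: Two-sided p-value via normal approximation = 2*(1 - Phi(|z|)) = 0.762069.
Step 6: alpha = 0.1. fail to reject H0.

R = 8, z = 0.3028, p = 0.762069, fail to reject H0.


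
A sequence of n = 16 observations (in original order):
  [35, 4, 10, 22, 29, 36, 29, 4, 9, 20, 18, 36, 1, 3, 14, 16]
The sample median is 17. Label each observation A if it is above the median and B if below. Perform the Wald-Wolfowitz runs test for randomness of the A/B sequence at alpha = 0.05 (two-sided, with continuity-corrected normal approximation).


Step 1: Compute median = 17; label A = above, B = below.
Labels in order: ABBAAAABBAAABBBB  (n_A = 8, n_B = 8)
Step 2: Count runs R = 6.
Step 3: Under H0 (random ordering), E[R] = 2*n_A*n_B/(n_A+n_B) + 1 = 2*8*8/16 + 1 = 9.0000.
        Var[R] = 2*n_A*n_B*(2*n_A*n_B - n_A - n_B) / ((n_A+n_B)^2 * (n_A+n_B-1)) = 14336/3840 = 3.7333.
        SD[R] = 1.9322.
Step 4: Continuity-corrected z = (R + 0.5 - E[R]) / SD[R] = (6 + 0.5 - 9.0000) / 1.9322 = -1.2939.
Step 5: Two-sided p-value via normal approximation = 2*(1 - Phi(|z|)) = 0.195709.
Step 6: alpha = 0.05. fail to reject H0.

R = 6, z = -1.2939, p = 0.195709, fail to reject H0.


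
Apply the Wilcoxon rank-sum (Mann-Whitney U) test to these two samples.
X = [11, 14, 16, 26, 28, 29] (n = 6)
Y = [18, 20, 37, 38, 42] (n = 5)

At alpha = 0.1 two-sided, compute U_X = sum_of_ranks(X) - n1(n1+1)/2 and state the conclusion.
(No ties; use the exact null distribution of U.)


Step 1: Combine and sort all 11 observations; assign midranks.
sorted (value, group): (11,X), (14,X), (16,X), (18,Y), (20,Y), (26,X), (28,X), (29,X), (37,Y), (38,Y), (42,Y)
ranks: 11->1, 14->2, 16->3, 18->4, 20->5, 26->6, 28->7, 29->8, 37->9, 38->10, 42->11
Step 2: Rank sum for X: R1 = 1 + 2 + 3 + 6 + 7 + 8 = 27.
Step 3: U_X = R1 - n1(n1+1)/2 = 27 - 6*7/2 = 27 - 21 = 6.
       U_Y = n1*n2 - U_X = 30 - 6 = 24.
Step 4: No ties, so the exact null distribution of U (based on enumerating the C(11,6) = 462 equally likely rank assignments) gives the two-sided p-value.
Step 5: p-value = 0.125541; compare to alpha = 0.1. fail to reject H0.

U_X = 6, p = 0.125541, fail to reject H0 at alpha = 0.1.


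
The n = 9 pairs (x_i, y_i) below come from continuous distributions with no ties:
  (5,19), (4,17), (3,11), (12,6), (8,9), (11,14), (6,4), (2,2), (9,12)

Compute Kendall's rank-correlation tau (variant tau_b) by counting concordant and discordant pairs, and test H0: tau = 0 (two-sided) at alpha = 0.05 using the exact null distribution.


Step 1: Enumerate the 36 unordered pairs (i,j) with i<j and classify each by sign(x_j-x_i) * sign(y_j-y_i).
  (1,2):dx=-1,dy=-2->C; (1,3):dx=-2,dy=-8->C; (1,4):dx=+7,dy=-13->D; (1,5):dx=+3,dy=-10->D
  (1,6):dx=+6,dy=-5->D; (1,7):dx=+1,dy=-15->D; (1,8):dx=-3,dy=-17->C; (1,9):dx=+4,dy=-7->D
  (2,3):dx=-1,dy=-6->C; (2,4):dx=+8,dy=-11->D; (2,5):dx=+4,dy=-8->D; (2,6):dx=+7,dy=-3->D
  (2,7):dx=+2,dy=-13->D; (2,8):dx=-2,dy=-15->C; (2,9):dx=+5,dy=-5->D; (3,4):dx=+9,dy=-5->D
  (3,5):dx=+5,dy=-2->D; (3,6):dx=+8,dy=+3->C; (3,7):dx=+3,dy=-7->D; (3,8):dx=-1,dy=-9->C
  (3,9):dx=+6,dy=+1->C; (4,5):dx=-4,dy=+3->D; (4,6):dx=-1,dy=+8->D; (4,7):dx=-6,dy=-2->C
  (4,8):dx=-10,dy=-4->C; (4,9):dx=-3,dy=+6->D; (5,6):dx=+3,dy=+5->C; (5,7):dx=-2,dy=-5->C
  (5,8):dx=-6,dy=-7->C; (5,9):dx=+1,dy=+3->C; (6,7):dx=-5,dy=-10->C; (6,8):dx=-9,dy=-12->C
  (6,9):dx=-2,dy=-2->C; (7,8):dx=-4,dy=-2->C; (7,9):dx=+3,dy=+8->C; (8,9):dx=+7,dy=+10->C
Step 2: C = 20, D = 16, total pairs = 36.
Step 3: tau = (C - D)/(n(n-1)/2) = (20 - 16)/36 = 0.111111.
Step 4: Exact two-sided p-value (enumerate n! = 362880 permutations of y under H0): p = 0.761414.
Step 5: alpha = 0.05. fail to reject H0.

tau_b = 0.1111 (C=20, D=16), p = 0.761414, fail to reject H0.


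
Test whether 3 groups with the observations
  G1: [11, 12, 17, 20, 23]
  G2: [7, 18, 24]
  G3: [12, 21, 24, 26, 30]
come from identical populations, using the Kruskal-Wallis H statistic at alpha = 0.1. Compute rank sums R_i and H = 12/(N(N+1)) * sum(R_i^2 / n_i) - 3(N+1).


Step 1: Combine all N = 13 observations and assign midranks.
sorted (value, group, rank): (7,G2,1), (11,G1,2), (12,G1,3.5), (12,G3,3.5), (17,G1,5), (18,G2,6), (20,G1,7), (21,G3,8), (23,G1,9), (24,G2,10.5), (24,G3,10.5), (26,G3,12), (30,G3,13)
Step 2: Sum ranks within each group.
R_1 = 26.5 (n_1 = 5)
R_2 = 17.5 (n_2 = 3)
R_3 = 47 (n_3 = 5)
Step 3: H = 12/(N(N+1)) * sum(R_i^2/n_i) - 3(N+1)
     = 12/(13*14) * (26.5^2/5 + 17.5^2/3 + 47^2/5) - 3*14
     = 0.065934 * 684.333 - 42
     = 3.120879.
Step 4: Ties present; correction factor C = 1 - 12/(13^3 - 13) = 0.994505. Corrected H = 3.120879 / 0.994505 = 3.138122.
Step 5: Under H0, H ~ chi^2(2); p-value = 0.208241.
Step 6: alpha = 0.1. fail to reject H0.

H = 3.1381, df = 2, p = 0.208241, fail to reject H0.


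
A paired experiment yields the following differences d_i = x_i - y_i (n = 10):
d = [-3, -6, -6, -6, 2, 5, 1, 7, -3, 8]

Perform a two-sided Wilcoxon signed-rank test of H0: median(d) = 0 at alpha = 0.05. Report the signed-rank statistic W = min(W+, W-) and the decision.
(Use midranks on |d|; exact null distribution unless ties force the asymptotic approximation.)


Step 1: Drop any zero differences (none here) and take |d_i|.
|d| = [3, 6, 6, 6, 2, 5, 1, 7, 3, 8]
Step 2: Midrank |d_i| (ties get averaged ranks).
ranks: |3|->3.5, |6|->7, |6|->7, |6|->7, |2|->2, |5|->5, |1|->1, |7|->9, |3|->3.5, |8|->10
Step 3: Attach original signs; sum ranks with positive sign and with negative sign.
W+ = 2 + 5 + 1 + 9 + 10 = 27
W- = 3.5 + 7 + 7 + 7 + 3.5 = 28
(Check: W+ + W- = 55 should equal n(n+1)/2 = 55.)
Step 4: Test statistic W = min(W+, W-) = 27.
Step 5: Ties in |d|, so use the tie-corrected normal approximation.
        E[W] = n(n+1)/4 = 10*11/4 = 27.5.
        Tie groups: |d|=3 (t=2), |d|=6 (t=3); sum(t^3 - t) = 30.
        Var[W] = n(n+1)(2n+1)/24 - sum(t^3-t)/48 = 2310/24 - 30/48 = 95.625.
        z = (W - E[W]) / sqrt(Var[W]) = (27 - 27.5) / 9.7788 = -0.0511.
        Two-sided p = 2*Phi(z) = 0.959221.
Step 6: alpha = 0.05. fail to reject H0.

W+ = 27, W- = 28, W = min = 27, p = 0.959221, fail to reject H0.


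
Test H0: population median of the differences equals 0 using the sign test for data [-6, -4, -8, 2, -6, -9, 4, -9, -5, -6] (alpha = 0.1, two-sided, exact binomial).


Step 1: Discard zero differences. Original n = 10; n_eff = number of nonzero differences = 10.
Nonzero differences (with sign): -6, -4, -8, +2, -6, -9, +4, -9, -5, -6
Step 2: Count signs: positive = 2, negative = 8.
Step 3: Under H0: P(positive) = 0.5, so the number of positives S ~ Bin(10, 0.5).
Step 4: Two-sided exact p-value = sum of Bin(10,0.5) probabilities at or below the observed probability = 0.109375.
Step 5: alpha = 0.1. fail to reject H0.

n_eff = 10, pos = 2, neg = 8, p = 0.109375, fail to reject H0.


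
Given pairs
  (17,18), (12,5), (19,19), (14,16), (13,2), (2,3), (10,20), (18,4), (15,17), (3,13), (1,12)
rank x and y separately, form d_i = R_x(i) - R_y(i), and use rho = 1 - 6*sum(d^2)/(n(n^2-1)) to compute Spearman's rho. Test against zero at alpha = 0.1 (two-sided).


Step 1: Rank x and y separately (midranks; no ties here).
rank(x): 17->9, 12->5, 19->11, 14->7, 13->6, 2->2, 10->4, 18->10, 15->8, 3->3, 1->1
rank(y): 18->9, 5->4, 19->10, 16->7, 2->1, 3->2, 20->11, 4->3, 17->8, 13->6, 12->5
Step 2: d_i = R_x(i) - R_y(i); compute d_i^2.
  (9-9)^2=0, (5-4)^2=1, (11-10)^2=1, (7-7)^2=0, (6-1)^2=25, (2-2)^2=0, (4-11)^2=49, (10-3)^2=49, (8-8)^2=0, (3-6)^2=9, (1-5)^2=16
sum(d^2) = 150.
Step 3: rho = 1 - 6*150 / (11*(11^2 - 1)) = 1 - 900/1320 = 0.318182.
Step 4: Under H0, t = rho * sqrt((n-2)/(1-rho^2)) = 1.0069 ~ t(9).
Step 5: Two-sided p-value from the t-distribution with 9 df = 0.340298.
Step 6: alpha = 0.1. fail to reject H0.

rho = 0.3182, p = 0.340298, fail to reject H0 at alpha = 0.1.


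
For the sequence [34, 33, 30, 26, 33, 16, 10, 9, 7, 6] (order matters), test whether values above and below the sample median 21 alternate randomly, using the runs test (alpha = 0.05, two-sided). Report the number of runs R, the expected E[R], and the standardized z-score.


Step 1: Compute median = 21; label A = above, B = below.
Labels in order: AAAAABBBBB  (n_A = 5, n_B = 5)
Step 2: Count runs R = 2.
Step 3: Under H0 (random ordering), E[R] = 2*n_A*n_B/(n_A+n_B) + 1 = 2*5*5/10 + 1 = 6.0000.
        Var[R] = 2*n_A*n_B*(2*n_A*n_B - n_A - n_B) / ((n_A+n_B)^2 * (n_A+n_B-1)) = 2000/900 = 2.2222.
        SD[R] = 1.4907.
Step 4: Continuity-corrected z = (R + 0.5 - E[R]) / SD[R] = (2 + 0.5 - 6.0000) / 1.4907 = -2.3479.
Step 5: Two-sided p-value via normal approximation = 2*(1 - Phi(|z|)) = 0.018881.
Step 6: alpha = 0.05. reject H0.

R = 2, z = -2.3479, p = 0.018881, reject H0.


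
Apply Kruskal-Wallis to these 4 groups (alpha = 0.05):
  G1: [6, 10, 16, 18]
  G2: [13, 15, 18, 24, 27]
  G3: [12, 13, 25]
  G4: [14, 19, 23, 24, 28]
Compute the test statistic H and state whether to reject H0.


Step 1: Combine all N = 17 observations and assign midranks.
sorted (value, group, rank): (6,G1,1), (10,G1,2), (12,G3,3), (13,G2,4.5), (13,G3,4.5), (14,G4,6), (15,G2,7), (16,G1,8), (18,G1,9.5), (18,G2,9.5), (19,G4,11), (23,G4,12), (24,G2,13.5), (24,G4,13.5), (25,G3,15), (27,G2,16), (28,G4,17)
Step 2: Sum ranks within each group.
R_1 = 20.5 (n_1 = 4)
R_2 = 50.5 (n_2 = 5)
R_3 = 22.5 (n_3 = 3)
R_4 = 59.5 (n_4 = 5)
Step 3: H = 12/(N(N+1)) * sum(R_i^2/n_i) - 3(N+1)
     = 12/(17*18) * (20.5^2/4 + 50.5^2/5 + 22.5^2/3 + 59.5^2/5) - 3*18
     = 0.039216 * 1491.91 - 54
     = 4.506373.
Step 4: Ties present; correction factor C = 1 - 18/(17^3 - 17) = 0.996324. Corrected H = 4.506373 / 0.996324 = 4.523001.
Step 5: Under H0, H ~ chi^2(3); p-value = 0.210248.
Step 6: alpha = 0.05. fail to reject H0.

H = 4.5230, df = 3, p = 0.210248, fail to reject H0.


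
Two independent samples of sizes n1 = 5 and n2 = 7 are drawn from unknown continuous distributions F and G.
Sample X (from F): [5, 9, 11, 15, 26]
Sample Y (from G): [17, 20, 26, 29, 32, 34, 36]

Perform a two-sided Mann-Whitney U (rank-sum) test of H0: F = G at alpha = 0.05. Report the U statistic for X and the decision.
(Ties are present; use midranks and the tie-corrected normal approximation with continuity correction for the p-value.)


Step 1: Combine and sort all 12 observations; assign midranks.
sorted (value, group): (5,X), (9,X), (11,X), (15,X), (17,Y), (20,Y), (26,X), (26,Y), (29,Y), (32,Y), (34,Y), (36,Y)
ranks: 5->1, 9->2, 11->3, 15->4, 17->5, 20->6, 26->7.5, 26->7.5, 29->9, 32->10, 34->11, 36->12
Step 2: Rank sum for X: R1 = 1 + 2 + 3 + 4 + 7.5 = 17.5.
Step 3: U_X = R1 - n1(n1+1)/2 = 17.5 - 5*6/2 = 17.5 - 15 = 2.5.
       U_Y = n1*n2 - U_X = 35 - 2.5 = 32.5.
Step 4: Ties are present, so use the tie-corrected normal approximation (with continuity correction) for the p-value.
Step 5: p-value = 0.018328; compare to alpha = 0.05. reject H0.

U_X = 2.5, p = 0.018328, reject H0 at alpha = 0.05.


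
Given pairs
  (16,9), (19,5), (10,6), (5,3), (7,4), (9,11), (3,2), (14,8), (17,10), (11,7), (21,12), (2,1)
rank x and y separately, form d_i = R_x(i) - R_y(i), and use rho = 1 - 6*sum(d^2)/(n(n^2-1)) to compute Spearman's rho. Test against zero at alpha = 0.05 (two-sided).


Step 1: Rank x and y separately (midranks; no ties here).
rank(x): 16->9, 19->11, 10->6, 5->3, 7->4, 9->5, 3->2, 14->8, 17->10, 11->7, 21->12, 2->1
rank(y): 9->9, 5->5, 6->6, 3->3, 4->4, 11->11, 2->2, 8->8, 10->10, 7->7, 12->12, 1->1
Step 2: d_i = R_x(i) - R_y(i); compute d_i^2.
  (9-9)^2=0, (11-5)^2=36, (6-6)^2=0, (3-3)^2=0, (4-4)^2=0, (5-11)^2=36, (2-2)^2=0, (8-8)^2=0, (10-10)^2=0, (7-7)^2=0, (12-12)^2=0, (1-1)^2=0
sum(d^2) = 72.
Step 3: rho = 1 - 6*72 / (12*(12^2 - 1)) = 1 - 432/1716 = 0.748252.
Step 4: Under H0, t = rho * sqrt((n-2)/(1-rho^2)) = 3.5667 ~ t(10).
Step 5: Two-sided p-value from the t-distribution with 10 df = 0.005124.
Step 6: alpha = 0.05. reject H0.

rho = 0.7483, p = 0.005124, reject H0 at alpha = 0.05.


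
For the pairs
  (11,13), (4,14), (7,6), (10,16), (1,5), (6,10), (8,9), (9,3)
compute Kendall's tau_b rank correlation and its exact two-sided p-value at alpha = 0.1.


Step 1: Enumerate the 28 unordered pairs (i,j) with i<j and classify each by sign(x_j-x_i) * sign(y_j-y_i).
  (1,2):dx=-7,dy=+1->D; (1,3):dx=-4,dy=-7->C; (1,4):dx=-1,dy=+3->D; (1,5):dx=-10,dy=-8->C
  (1,6):dx=-5,dy=-3->C; (1,7):dx=-3,dy=-4->C; (1,8):dx=-2,dy=-10->C; (2,3):dx=+3,dy=-8->D
  (2,4):dx=+6,dy=+2->C; (2,5):dx=-3,dy=-9->C; (2,6):dx=+2,dy=-4->D; (2,7):dx=+4,dy=-5->D
  (2,8):dx=+5,dy=-11->D; (3,4):dx=+3,dy=+10->C; (3,5):dx=-6,dy=-1->C; (3,6):dx=-1,dy=+4->D
  (3,7):dx=+1,dy=+3->C; (3,8):dx=+2,dy=-3->D; (4,5):dx=-9,dy=-11->C; (4,6):dx=-4,dy=-6->C
  (4,7):dx=-2,dy=-7->C; (4,8):dx=-1,dy=-13->C; (5,6):dx=+5,dy=+5->C; (5,7):dx=+7,dy=+4->C
  (5,8):dx=+8,dy=-2->D; (6,7):dx=+2,dy=-1->D; (6,8):dx=+3,dy=-7->D; (7,8):dx=+1,dy=-6->D
Step 2: C = 16, D = 12, total pairs = 28.
Step 3: tau = (C - D)/(n(n-1)/2) = (16 - 12)/28 = 0.142857.
Step 4: Exact two-sided p-value (enumerate n! = 40320 permutations of y under H0): p = 0.719544.
Step 5: alpha = 0.1. fail to reject H0.

tau_b = 0.1429 (C=16, D=12), p = 0.719544, fail to reject H0.


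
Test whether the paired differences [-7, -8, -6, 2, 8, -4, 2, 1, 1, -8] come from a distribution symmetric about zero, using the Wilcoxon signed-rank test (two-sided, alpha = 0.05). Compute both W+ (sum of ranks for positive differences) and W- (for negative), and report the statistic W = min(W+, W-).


Step 1: Drop any zero differences (none here) and take |d_i|.
|d| = [7, 8, 6, 2, 8, 4, 2, 1, 1, 8]
Step 2: Midrank |d_i| (ties get averaged ranks).
ranks: |7|->7, |8|->9, |6|->6, |2|->3.5, |8|->9, |4|->5, |2|->3.5, |1|->1.5, |1|->1.5, |8|->9
Step 3: Attach original signs; sum ranks with positive sign and with negative sign.
W+ = 3.5 + 9 + 3.5 + 1.5 + 1.5 = 19
W- = 7 + 9 + 6 + 5 + 9 = 36
(Check: W+ + W- = 55 should equal n(n+1)/2 = 55.)
Step 4: Test statistic W = min(W+, W-) = 19.
Step 5: Ties in |d|, so use the tie-corrected normal approximation.
        E[W] = n(n+1)/4 = 10*11/4 = 27.5.
        Tie groups: |d|=1 (t=2), |d|=2 (t=2), |d|=8 (t=3); sum(t^3 - t) = 36.
        Var[W] = n(n+1)(2n+1)/24 - sum(t^3-t)/48 = 2310/24 - 36/48 = 95.5.
        z = (W - E[W]) / sqrt(Var[W]) = (19 - 27.5) / 9.7724 = -0.8698.
        Two-sided p = 2*Phi(z) = 0.384412.
Step 6: alpha = 0.05. fail to reject H0.

W+ = 19, W- = 36, W = min = 19, p = 0.384412, fail to reject H0.


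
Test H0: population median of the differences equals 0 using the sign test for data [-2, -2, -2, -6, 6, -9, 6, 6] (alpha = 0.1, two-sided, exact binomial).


Step 1: Discard zero differences. Original n = 8; n_eff = number of nonzero differences = 8.
Nonzero differences (with sign): -2, -2, -2, -6, +6, -9, +6, +6
Step 2: Count signs: positive = 3, negative = 5.
Step 3: Under H0: P(positive) = 0.5, so the number of positives S ~ Bin(8, 0.5).
Step 4: Two-sided exact p-value = sum of Bin(8,0.5) probabilities at or below the observed probability = 0.726562.
Step 5: alpha = 0.1. fail to reject H0.

n_eff = 8, pos = 3, neg = 5, p = 0.726562, fail to reject H0.


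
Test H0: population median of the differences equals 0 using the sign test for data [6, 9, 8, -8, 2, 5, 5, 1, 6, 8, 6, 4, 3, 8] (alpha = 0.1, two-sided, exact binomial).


Step 1: Discard zero differences. Original n = 14; n_eff = number of nonzero differences = 14.
Nonzero differences (with sign): +6, +9, +8, -8, +2, +5, +5, +1, +6, +8, +6, +4, +3, +8
Step 2: Count signs: positive = 13, negative = 1.
Step 3: Under H0: P(positive) = 0.5, so the number of positives S ~ Bin(14, 0.5).
Step 4: Two-sided exact p-value = sum of Bin(14,0.5) probabilities at or below the observed probability = 0.001831.
Step 5: alpha = 0.1. reject H0.

n_eff = 14, pos = 13, neg = 1, p = 0.001831, reject H0.


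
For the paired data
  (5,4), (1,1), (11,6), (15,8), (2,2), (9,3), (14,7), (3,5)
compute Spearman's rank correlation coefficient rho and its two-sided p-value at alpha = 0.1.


Step 1: Rank x and y separately (midranks; no ties here).
rank(x): 5->4, 1->1, 11->6, 15->8, 2->2, 9->5, 14->7, 3->3
rank(y): 4->4, 1->1, 6->6, 8->8, 2->2, 3->3, 7->7, 5->5
Step 2: d_i = R_x(i) - R_y(i); compute d_i^2.
  (4-4)^2=0, (1-1)^2=0, (6-6)^2=0, (8-8)^2=0, (2-2)^2=0, (5-3)^2=4, (7-7)^2=0, (3-5)^2=4
sum(d^2) = 8.
Step 3: rho = 1 - 6*8 / (8*(8^2 - 1)) = 1 - 48/504 = 0.904762.
Step 4: Under H0, t = rho * sqrt((n-2)/(1-rho^2)) = 5.2034 ~ t(6).
Step 5: Two-sided p-value from the t-distribution with 6 df = 0.002008.
Step 6: alpha = 0.1. reject H0.

rho = 0.9048, p = 0.002008, reject H0 at alpha = 0.1.


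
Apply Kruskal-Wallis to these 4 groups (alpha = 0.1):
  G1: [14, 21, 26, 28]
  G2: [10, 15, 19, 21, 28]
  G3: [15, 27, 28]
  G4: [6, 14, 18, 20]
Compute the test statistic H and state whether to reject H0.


Step 1: Combine all N = 16 observations and assign midranks.
sorted (value, group, rank): (6,G4,1), (10,G2,2), (14,G1,3.5), (14,G4,3.5), (15,G2,5.5), (15,G3,5.5), (18,G4,7), (19,G2,8), (20,G4,9), (21,G1,10.5), (21,G2,10.5), (26,G1,12), (27,G3,13), (28,G1,15), (28,G2,15), (28,G3,15)
Step 2: Sum ranks within each group.
R_1 = 41 (n_1 = 4)
R_2 = 41 (n_2 = 5)
R_3 = 33.5 (n_3 = 3)
R_4 = 20.5 (n_4 = 4)
Step 3: H = 12/(N(N+1)) * sum(R_i^2/n_i) - 3(N+1)
     = 12/(16*17) * (41^2/4 + 41^2/5 + 33.5^2/3 + 20.5^2/4) - 3*17
     = 0.044118 * 1235.6 - 51
     = 3.511581.
Step 4: Ties present; correction factor C = 1 - 42/(16^3 - 16) = 0.989706. Corrected H = 3.511581 / 0.989706 = 3.548105.
Step 5: Under H0, H ~ chi^2(3); p-value = 0.314576.
Step 6: alpha = 0.1. fail to reject H0.

H = 3.5481, df = 3, p = 0.314576, fail to reject H0.


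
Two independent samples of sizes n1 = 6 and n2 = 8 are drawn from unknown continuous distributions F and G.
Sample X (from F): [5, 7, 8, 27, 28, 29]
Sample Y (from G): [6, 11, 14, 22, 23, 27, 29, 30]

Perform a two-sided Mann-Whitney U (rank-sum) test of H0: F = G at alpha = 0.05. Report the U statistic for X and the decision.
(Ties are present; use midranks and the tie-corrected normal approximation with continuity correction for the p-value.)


Step 1: Combine and sort all 14 observations; assign midranks.
sorted (value, group): (5,X), (6,Y), (7,X), (8,X), (11,Y), (14,Y), (22,Y), (23,Y), (27,X), (27,Y), (28,X), (29,X), (29,Y), (30,Y)
ranks: 5->1, 6->2, 7->3, 8->4, 11->5, 14->6, 22->7, 23->8, 27->9.5, 27->9.5, 28->11, 29->12.5, 29->12.5, 30->14
Step 2: Rank sum for X: R1 = 1 + 3 + 4 + 9.5 + 11 + 12.5 = 41.
Step 3: U_X = R1 - n1(n1+1)/2 = 41 - 6*7/2 = 41 - 21 = 20.
       U_Y = n1*n2 - U_X = 48 - 20 = 28.
Step 4: Ties are present, so use the tie-corrected normal approximation (with continuity correction) for the p-value.
Step 5: p-value = 0.650661; compare to alpha = 0.05. fail to reject H0.

U_X = 20, p = 0.650661, fail to reject H0 at alpha = 0.05.


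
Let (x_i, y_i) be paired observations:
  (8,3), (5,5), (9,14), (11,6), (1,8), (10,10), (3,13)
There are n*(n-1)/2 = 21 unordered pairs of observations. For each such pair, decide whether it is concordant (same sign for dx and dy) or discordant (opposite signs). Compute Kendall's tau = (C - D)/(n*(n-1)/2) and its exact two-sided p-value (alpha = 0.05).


Step 1: Enumerate the 21 unordered pairs (i,j) with i<j and classify each by sign(x_j-x_i) * sign(y_j-y_i).
  (1,2):dx=-3,dy=+2->D; (1,3):dx=+1,dy=+11->C; (1,4):dx=+3,dy=+3->C; (1,5):dx=-7,dy=+5->D
  (1,6):dx=+2,dy=+7->C; (1,7):dx=-5,dy=+10->D; (2,3):dx=+4,dy=+9->C; (2,4):dx=+6,dy=+1->C
  (2,5):dx=-4,dy=+3->D; (2,6):dx=+5,dy=+5->C; (2,7):dx=-2,dy=+8->D; (3,4):dx=+2,dy=-8->D
  (3,5):dx=-8,dy=-6->C; (3,6):dx=+1,dy=-4->D; (3,7):dx=-6,dy=-1->C; (4,5):dx=-10,dy=+2->D
  (4,6):dx=-1,dy=+4->D; (4,7):dx=-8,dy=+7->D; (5,6):dx=+9,dy=+2->C; (5,7):dx=+2,dy=+5->C
  (6,7):dx=-7,dy=+3->D
Step 2: C = 10, D = 11, total pairs = 21.
Step 3: tau = (C - D)/(n(n-1)/2) = (10 - 11)/21 = -0.047619.
Step 4: Exact two-sided p-value (enumerate n! = 5040 permutations of y under H0): p = 1.000000.
Step 5: alpha = 0.05. fail to reject H0.

tau_b = -0.0476 (C=10, D=11), p = 1.000000, fail to reject H0.


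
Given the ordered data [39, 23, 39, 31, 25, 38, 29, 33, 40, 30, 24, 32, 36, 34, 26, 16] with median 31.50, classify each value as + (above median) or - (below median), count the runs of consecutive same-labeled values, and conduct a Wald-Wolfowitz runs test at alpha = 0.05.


Step 1: Compute median = 31.50; label A = above, B = below.
Labels in order: ABABBABAABBAAABB  (n_A = 8, n_B = 8)
Step 2: Count runs R = 10.
Step 3: Under H0 (random ordering), E[R] = 2*n_A*n_B/(n_A+n_B) + 1 = 2*8*8/16 + 1 = 9.0000.
        Var[R] = 2*n_A*n_B*(2*n_A*n_B - n_A - n_B) / ((n_A+n_B)^2 * (n_A+n_B-1)) = 14336/3840 = 3.7333.
        SD[R] = 1.9322.
Step 4: Continuity-corrected z = (R - 0.5 - E[R]) / SD[R] = (10 - 0.5 - 9.0000) / 1.9322 = 0.2588.
Step 5: Two-sided p-value via normal approximation = 2*(1 - Phi(|z|)) = 0.795809.
Step 6: alpha = 0.05. fail to reject H0.

R = 10, z = 0.2588, p = 0.795809, fail to reject H0.


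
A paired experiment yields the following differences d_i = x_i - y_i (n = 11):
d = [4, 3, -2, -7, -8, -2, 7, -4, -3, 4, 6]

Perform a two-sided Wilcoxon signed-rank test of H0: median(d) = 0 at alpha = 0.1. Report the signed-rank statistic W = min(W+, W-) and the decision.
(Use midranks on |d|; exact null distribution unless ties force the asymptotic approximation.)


Step 1: Drop any zero differences (none here) and take |d_i|.
|d| = [4, 3, 2, 7, 8, 2, 7, 4, 3, 4, 6]
Step 2: Midrank |d_i| (ties get averaged ranks).
ranks: |4|->6, |3|->3.5, |2|->1.5, |7|->9.5, |8|->11, |2|->1.5, |7|->9.5, |4|->6, |3|->3.5, |4|->6, |6|->8
Step 3: Attach original signs; sum ranks with positive sign and with negative sign.
W+ = 6 + 3.5 + 9.5 + 6 + 8 = 33
W- = 1.5 + 9.5 + 11 + 1.5 + 6 + 3.5 = 33
(Check: W+ + W- = 66 should equal n(n+1)/2 = 66.)
Step 4: Test statistic W = min(W+, W-) = 33.
Step 5: Ties in |d|, so use the tie-corrected normal approximation.
        E[W] = n(n+1)/4 = 11*12/4 = 33.
        Tie groups: |d|=2 (t=2), |d|=3 (t=2), |d|=4 (t=3), |d|=7 (t=2); sum(t^3 - t) = 42.
        Var[W] = n(n+1)(2n+1)/24 - sum(t^3-t)/48 = 3036/24 - 42/48 = 125.625.
        z = (W - E[W]) / sqrt(Var[W]) = (33 - 33) / 11.2083 = 0.0000.
        Two-sided p = 2*Phi(z) = 1.000000.
Step 6: alpha = 0.1. fail to reject H0.

W+ = 33, W- = 33, W = min = 33, p = 1.000000, fail to reject H0.


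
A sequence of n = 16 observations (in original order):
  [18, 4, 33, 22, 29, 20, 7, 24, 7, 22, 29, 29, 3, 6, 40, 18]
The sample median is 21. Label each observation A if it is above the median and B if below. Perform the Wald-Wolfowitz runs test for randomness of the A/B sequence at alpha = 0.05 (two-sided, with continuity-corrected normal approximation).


Step 1: Compute median = 21; label A = above, B = below.
Labels in order: BBAAABBABAAABBAB  (n_A = 8, n_B = 8)
Step 2: Count runs R = 9.
Step 3: Under H0 (random ordering), E[R] = 2*n_A*n_B/(n_A+n_B) + 1 = 2*8*8/16 + 1 = 9.0000.
        Var[R] = 2*n_A*n_B*(2*n_A*n_B - n_A - n_B) / ((n_A+n_B)^2 * (n_A+n_B-1)) = 14336/3840 = 3.7333.
        SD[R] = 1.9322.
Step 4: R = E[R], so z = 0 with no continuity correction.
Step 5: Two-sided p-value via normal approximation = 2*(1 - Phi(|z|)) = 1.000000.
Step 6: alpha = 0.05. fail to reject H0.

R = 9, z = 0.0000, p = 1.000000, fail to reject H0.


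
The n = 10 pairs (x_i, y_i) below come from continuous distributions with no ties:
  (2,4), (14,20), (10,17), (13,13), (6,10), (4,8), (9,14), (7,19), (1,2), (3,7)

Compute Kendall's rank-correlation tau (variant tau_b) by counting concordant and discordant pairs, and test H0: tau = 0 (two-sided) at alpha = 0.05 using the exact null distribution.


Step 1: Enumerate the 45 unordered pairs (i,j) with i<j and classify each by sign(x_j-x_i) * sign(y_j-y_i).
  (1,2):dx=+12,dy=+16->C; (1,3):dx=+8,dy=+13->C; (1,4):dx=+11,dy=+9->C; (1,5):dx=+4,dy=+6->C
  (1,6):dx=+2,dy=+4->C; (1,7):dx=+7,dy=+10->C; (1,8):dx=+5,dy=+15->C; (1,9):dx=-1,dy=-2->C
  (1,10):dx=+1,dy=+3->C; (2,3):dx=-4,dy=-3->C; (2,4):dx=-1,dy=-7->C; (2,5):dx=-8,dy=-10->C
  (2,6):dx=-10,dy=-12->C; (2,7):dx=-5,dy=-6->C; (2,8):dx=-7,dy=-1->C; (2,9):dx=-13,dy=-18->C
  (2,10):dx=-11,dy=-13->C; (3,4):dx=+3,dy=-4->D; (3,5):dx=-4,dy=-7->C; (3,6):dx=-6,dy=-9->C
  (3,7):dx=-1,dy=-3->C; (3,8):dx=-3,dy=+2->D; (3,9):dx=-9,dy=-15->C; (3,10):dx=-7,dy=-10->C
  (4,5):dx=-7,dy=-3->C; (4,6):dx=-9,dy=-5->C; (4,7):dx=-4,dy=+1->D; (4,8):dx=-6,dy=+6->D
  (4,9):dx=-12,dy=-11->C; (4,10):dx=-10,dy=-6->C; (5,6):dx=-2,dy=-2->C; (5,7):dx=+3,dy=+4->C
  (5,8):dx=+1,dy=+9->C; (5,9):dx=-5,dy=-8->C; (5,10):dx=-3,dy=-3->C; (6,7):dx=+5,dy=+6->C
  (6,8):dx=+3,dy=+11->C; (6,9):dx=-3,dy=-6->C; (6,10):dx=-1,dy=-1->C; (7,8):dx=-2,dy=+5->D
  (7,9):dx=-8,dy=-12->C; (7,10):dx=-6,dy=-7->C; (8,9):dx=-6,dy=-17->C; (8,10):dx=-4,dy=-12->C
  (9,10):dx=+2,dy=+5->C
Step 2: C = 40, D = 5, total pairs = 45.
Step 3: tau = (C - D)/(n(n-1)/2) = (40 - 5)/45 = 0.777778.
Step 4: Exact two-sided p-value (enumerate n! = 3628800 permutations of y under H0): p = 0.000946.
Step 5: alpha = 0.05. reject H0.

tau_b = 0.7778 (C=40, D=5), p = 0.000946, reject H0.


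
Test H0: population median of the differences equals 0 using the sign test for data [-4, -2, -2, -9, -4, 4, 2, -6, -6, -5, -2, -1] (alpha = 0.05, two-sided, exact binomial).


Step 1: Discard zero differences. Original n = 12; n_eff = number of nonzero differences = 12.
Nonzero differences (with sign): -4, -2, -2, -9, -4, +4, +2, -6, -6, -5, -2, -1
Step 2: Count signs: positive = 2, negative = 10.
Step 3: Under H0: P(positive) = 0.5, so the number of positives S ~ Bin(12, 0.5).
Step 4: Two-sided exact p-value = sum of Bin(12,0.5) probabilities at or below the observed probability = 0.038574.
Step 5: alpha = 0.05. reject H0.

n_eff = 12, pos = 2, neg = 10, p = 0.038574, reject H0.


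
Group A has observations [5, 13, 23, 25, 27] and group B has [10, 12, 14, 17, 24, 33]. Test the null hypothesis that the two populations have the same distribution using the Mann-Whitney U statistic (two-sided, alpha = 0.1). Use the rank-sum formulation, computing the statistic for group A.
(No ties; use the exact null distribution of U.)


Step 1: Combine and sort all 11 observations; assign midranks.
sorted (value, group): (5,X), (10,Y), (12,Y), (13,X), (14,Y), (17,Y), (23,X), (24,Y), (25,X), (27,X), (33,Y)
ranks: 5->1, 10->2, 12->3, 13->4, 14->5, 17->6, 23->7, 24->8, 25->9, 27->10, 33->11
Step 2: Rank sum for X: R1 = 1 + 4 + 7 + 9 + 10 = 31.
Step 3: U_X = R1 - n1(n1+1)/2 = 31 - 5*6/2 = 31 - 15 = 16.
       U_Y = n1*n2 - U_X = 30 - 16 = 14.
Step 4: No ties, so the exact null distribution of U (based on enumerating the C(11,5) = 462 equally likely rank assignments) gives the two-sided p-value.
Step 5: p-value = 0.930736; compare to alpha = 0.1. fail to reject H0.

U_X = 16, p = 0.930736, fail to reject H0 at alpha = 0.1.


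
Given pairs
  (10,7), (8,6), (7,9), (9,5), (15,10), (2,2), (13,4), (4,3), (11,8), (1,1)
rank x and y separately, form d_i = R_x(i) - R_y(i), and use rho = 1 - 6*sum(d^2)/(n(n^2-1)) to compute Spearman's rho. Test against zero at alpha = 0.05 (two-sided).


Step 1: Rank x and y separately (midranks; no ties here).
rank(x): 10->7, 8->5, 7->4, 9->6, 15->10, 2->2, 13->9, 4->3, 11->8, 1->1
rank(y): 7->7, 6->6, 9->9, 5->5, 10->10, 2->2, 4->4, 3->3, 8->8, 1->1
Step 2: d_i = R_x(i) - R_y(i); compute d_i^2.
  (7-7)^2=0, (5-6)^2=1, (4-9)^2=25, (6-5)^2=1, (10-10)^2=0, (2-2)^2=0, (9-4)^2=25, (3-3)^2=0, (8-8)^2=0, (1-1)^2=0
sum(d^2) = 52.
Step 3: rho = 1 - 6*52 / (10*(10^2 - 1)) = 1 - 312/990 = 0.684848.
Step 4: Under H0, t = rho * sqrt((n-2)/(1-rho^2)) = 2.6583 ~ t(8).
Step 5: Two-sided p-value from the t-distribution with 8 df = 0.028883.
Step 6: alpha = 0.05. reject H0.

rho = 0.6848, p = 0.028883, reject H0 at alpha = 0.05.


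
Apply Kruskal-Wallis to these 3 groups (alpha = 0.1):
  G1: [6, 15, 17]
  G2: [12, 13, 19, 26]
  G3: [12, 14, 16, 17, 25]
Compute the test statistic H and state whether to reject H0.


Step 1: Combine all N = 12 observations and assign midranks.
sorted (value, group, rank): (6,G1,1), (12,G2,2.5), (12,G3,2.5), (13,G2,4), (14,G3,5), (15,G1,6), (16,G3,7), (17,G1,8.5), (17,G3,8.5), (19,G2,10), (25,G3,11), (26,G2,12)
Step 2: Sum ranks within each group.
R_1 = 15.5 (n_1 = 3)
R_2 = 28.5 (n_2 = 4)
R_3 = 34 (n_3 = 5)
Step 3: H = 12/(N(N+1)) * sum(R_i^2/n_i) - 3(N+1)
     = 12/(12*13) * (15.5^2/3 + 28.5^2/4 + 34^2/5) - 3*13
     = 0.076923 * 514.346 - 39
     = 0.565064.
Step 4: Ties present; correction factor C = 1 - 12/(12^3 - 12) = 0.993007. Corrected H = 0.565064 / 0.993007 = 0.569043.
Step 5: Under H0, H ~ chi^2(2); p-value = 0.752374.
Step 6: alpha = 0.1. fail to reject H0.

H = 0.5690, df = 2, p = 0.752374, fail to reject H0.


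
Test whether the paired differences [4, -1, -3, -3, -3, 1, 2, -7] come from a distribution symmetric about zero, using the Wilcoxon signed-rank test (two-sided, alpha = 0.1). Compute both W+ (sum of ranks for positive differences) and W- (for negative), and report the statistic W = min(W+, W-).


Step 1: Drop any zero differences (none here) and take |d_i|.
|d| = [4, 1, 3, 3, 3, 1, 2, 7]
Step 2: Midrank |d_i| (ties get averaged ranks).
ranks: |4|->7, |1|->1.5, |3|->5, |3|->5, |3|->5, |1|->1.5, |2|->3, |7|->8
Step 3: Attach original signs; sum ranks with positive sign and with negative sign.
W+ = 7 + 1.5 + 3 = 11.5
W- = 1.5 + 5 + 5 + 5 + 8 = 24.5
(Check: W+ + W- = 36 should equal n(n+1)/2 = 36.)
Step 4: Test statistic W = min(W+, W-) = 11.5.
Step 5: Ties in |d|, so use the tie-corrected normal approximation.
        E[W] = n(n+1)/4 = 8*9/4 = 18.
        Tie groups: |d|=1 (t=2), |d|=3 (t=3); sum(t^3 - t) = 30.
        Var[W] = n(n+1)(2n+1)/24 - sum(t^3-t)/48 = 1224/24 - 30/48 = 50.375.
        z = (W - E[W]) / sqrt(Var[W]) = (11.5 - 18) / 7.0975 = -0.9158.
        Two-sided p = 2*Phi(z) = 0.359766.
Step 6: alpha = 0.1. fail to reject H0.

W+ = 11.5, W- = 24.5, W = min = 11.5, p = 0.359766, fail to reject H0.


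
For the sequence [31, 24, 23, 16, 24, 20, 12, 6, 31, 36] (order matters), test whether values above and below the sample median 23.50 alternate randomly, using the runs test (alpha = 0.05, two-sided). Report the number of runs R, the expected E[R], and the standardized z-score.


Step 1: Compute median = 23.50; label A = above, B = below.
Labels in order: AABBABBBAA  (n_A = 5, n_B = 5)
Step 2: Count runs R = 5.
Step 3: Under H0 (random ordering), E[R] = 2*n_A*n_B/(n_A+n_B) + 1 = 2*5*5/10 + 1 = 6.0000.
        Var[R] = 2*n_A*n_B*(2*n_A*n_B - n_A - n_B) / ((n_A+n_B)^2 * (n_A+n_B-1)) = 2000/900 = 2.2222.
        SD[R] = 1.4907.
Step 4: Continuity-corrected z = (R + 0.5 - E[R]) / SD[R] = (5 + 0.5 - 6.0000) / 1.4907 = -0.3354.
Step 5: Two-sided p-value via normal approximation = 2*(1 - Phi(|z|)) = 0.737316.
Step 6: alpha = 0.05. fail to reject H0.

R = 5, z = -0.3354, p = 0.737316, fail to reject H0.


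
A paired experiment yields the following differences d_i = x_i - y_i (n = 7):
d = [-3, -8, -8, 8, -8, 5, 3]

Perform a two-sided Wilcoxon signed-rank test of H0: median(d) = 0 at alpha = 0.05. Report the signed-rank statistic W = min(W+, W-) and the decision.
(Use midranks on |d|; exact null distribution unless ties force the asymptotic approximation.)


Step 1: Drop any zero differences (none here) and take |d_i|.
|d| = [3, 8, 8, 8, 8, 5, 3]
Step 2: Midrank |d_i| (ties get averaged ranks).
ranks: |3|->1.5, |8|->5.5, |8|->5.5, |8|->5.5, |8|->5.5, |5|->3, |3|->1.5
Step 3: Attach original signs; sum ranks with positive sign and with negative sign.
W+ = 5.5 + 3 + 1.5 = 10
W- = 1.5 + 5.5 + 5.5 + 5.5 = 18
(Check: W+ + W- = 28 should equal n(n+1)/2 = 28.)
Step 4: Test statistic W = min(W+, W-) = 10.
Step 5: Ties in |d|, so use the tie-corrected normal approximation.
        E[W] = n(n+1)/4 = 7*8/4 = 14.
        Tie groups: |d|=3 (t=2), |d|=8 (t=4); sum(t^3 - t) = 66.
        Var[W] = n(n+1)(2n+1)/24 - sum(t^3-t)/48 = 840/24 - 66/48 = 33.625.
        z = (W - E[W]) / sqrt(Var[W]) = (10 - 14) / 5.7987 = -0.6898.
        Two-sided p = 2*Phi(z) = 0.490314.
Step 6: alpha = 0.05. fail to reject H0.

W+ = 10, W- = 18, W = min = 10, p = 0.490314, fail to reject H0.
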